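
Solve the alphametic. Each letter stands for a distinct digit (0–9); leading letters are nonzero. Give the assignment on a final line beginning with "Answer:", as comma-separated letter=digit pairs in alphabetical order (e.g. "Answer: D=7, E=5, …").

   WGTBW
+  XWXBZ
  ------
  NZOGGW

Step 1. [N] N is the leading digit of a 6-digit sum of two 5-digit numbers; the final carry is exactly 1, so N=1.
Step 2. [col 1: W + Z ≡ W (mod 10)] column 1: given nothing yet, carry-in 0, and digits 1 already taken and all letters distinct, W+Z≡W (mod 10) forces Z=0. So Z=0.
Step 3. [col 1: W + Z ≡ W (mod 10)] several values work for W in column 1 (W + Z ≡ W (mod 10), carry-in 0); try W=7 ⇒ W=7.
Step 4. [col 2: B + B ≡ G (mod 10)] G=8 is one option consistent with column 2 (B + B ≡ G (mod 10), carry-in 0) — take it, so G=8.
Step 5. [col 2: B + B ≡ G (mod 10)] column 2 (B + B ≡ G (mod 10), carry-in 0) doesn't pin B yet; pick B=4 and continue. So B=4.
Step 6. [col 3: T + X ≡ G (mod 10)] column 3 (T + X ≡ G (mod 10), carry-in 0) doesn't pin X yet; pick X=2 and continue, so X=2.
Step 7. [col 3: T + X ≡ G (mod 10)] column 3 reads T+X+carry(0)=G with X=2, G=8; with digits 0,1,2,4,7,8 already taken and all letters distinct, the only value for T is 6, so T=6.
Step 8. [col 4: G + W ≡ O (mod 10)] column 4: given G=8, W=7, carry-in 0, and digits 0,1,2,4,6,7,8 already taken and all letters distinct, G+W≡O (mod 10) forces O=5. So O=5.

Answer: B=4, G=8, N=1, O=5, T=6, W=7, X=2, Z=0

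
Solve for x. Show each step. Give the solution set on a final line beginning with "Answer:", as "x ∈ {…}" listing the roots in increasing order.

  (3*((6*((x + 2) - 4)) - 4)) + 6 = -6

Step 1. [(3*((6*((x + 2) - 4)) - 4)) + 6 = -6] 3 divides every term; factor it out. So factor: ((6*((x + 2) - 4)) - 4) + 2 = -2.
Step 2. [((6*((x + 2) - 4)) - 4) + 2 = -2] subtract 2: x sits inside (… + 2) ⇒ sub: (6*((x + 2) - 4)) - 4 = -4.
Step 3. [(6*((x + 2) - 4)) - 4 = -4] the outer -4 inverts by adding 4 ⇒ sub: 6*((x + 2) - 4) = 0.
Step 4. [6*((x + 2) - 4) = 0] 6·(inner) — divide through by 6. So div: (x + 2) - 4 = 0.
Step 5. [(x + 2) - 4 = 0] peel the -4: add 4 from each side ⇒ sub: x + 2 = 4.
Step 6. [x + 2 = 4] +2 is outermost — subtract 2 both sides ⇒ sub: x = 2.

Answer: x ∈ {2}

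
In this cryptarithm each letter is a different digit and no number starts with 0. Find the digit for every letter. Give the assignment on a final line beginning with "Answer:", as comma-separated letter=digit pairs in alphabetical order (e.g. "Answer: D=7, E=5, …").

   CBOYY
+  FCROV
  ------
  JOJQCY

Step 1. [col 1: Y + V ≡ Y (mod 10)] from column 1 (nothing yet, carry-in 0, all letters distinct, none taken yet): V must equal 0 ⇒ V=0.
Step 2. [col 1: Y + V ≡ Y (mod 10)] Y=3 is one option consistent with column 1 (Y + V ≡ Y (mod 10), carry-in 0) — take it, so Y=3.
Step 3. [col 2: Y + O ≡ C (mod 10)] O=5 is one option consistent with column 2 (Y + O ≡ C (mod 10), carry-in 0) — take it ⇒ O=5.
Step 4. [J] adding two 5-digit numbers gives at most 5+1 digits, and here it does — J is that final carry and must be 1 ⇒ J=1.
Step 5. [col 2: Y + O ≡ C (mod 10)] in column 2 we have Y+O≡C with carry-in 0; given Y=3, O=5 and digits 0,1,3,5 already taken and all letters distinct, that pins C to 8 ⇒ C=8.
Step 6. [col 3: O + R ≡ Q (mod 10)] no forcing yet in column 3 (carry-in 0); Q=4 is free and consistent — try it. So Q=4.
Step 7. [col 3: O + R ≡ Q (mod 10)] from column 3 (O=5, Q=4, carry-in 0, digits 0,1,3,4,5,8 already taken and all letters distinct): R must equal 9. So R=9.
Step 8. [col 4: B + C ≡ J (mod 10)] in column 4 we have B+C≡J with carry-in 1; given C=8, J=1 and digits 0,1,3,4,5,8,9 already taken and all letters distinct, that pins B to 2. So B=2.
Step 9. [col 5: C + F ≡ O (mod 10)] from column 5 (C=8, O=5, carry-in 1, digits 0,1,2,3,4,5,8,9 already taken and all letters distinct): F must equal 6, so F=6.

Answer: B=2, C=8, F=6, J=1, O=5, Q=4, R=9, V=0, Y=3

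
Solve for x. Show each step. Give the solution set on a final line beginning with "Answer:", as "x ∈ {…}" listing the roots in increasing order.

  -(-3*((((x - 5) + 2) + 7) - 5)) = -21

Step 1. [-(-3*((((x - 5) + 2) + 7) - 5)) = -21] flip signs both sides ⇒ neg: -3*((((x - 5) + 2) + 7) - 5) = 21.
Step 2. [-3*((((x - 5) + 2) + 7) - 5) = 21] -3·(inner) — divide through by -3. So div: (((x - 5) + 2) + 7) - 5 = -7.
Step 3. [(((x - 5) + 2) + 7) - 5 = -7] add 5: x sits inside (… - 5) ⇒ sub: ((x - 5) + 2) + 7 = -2.
Step 4. [((x - 5) + 2) + 7 = -2] 7 comes off first (subtract 7), so sub: (x - 5) + 2 = -9.
Step 5. [(x - 5) + 2 = -9] subtract 2: x sits inside (… + 2) ⇒ sub: x - 5 = -11.
Step 6. [x - 5 = -11] add 5: x sits inside (… - 5), so sub: x = -6.

Answer: x ∈ {-6}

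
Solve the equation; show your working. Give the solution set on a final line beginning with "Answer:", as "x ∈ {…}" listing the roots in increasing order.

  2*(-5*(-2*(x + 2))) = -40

Step 1. [2*(-5*(-2*(x + 2))) = -40] 2·(inner) — divide through by 2 ⇒ div: -5*(-2*(x + 2)) = -20.
Step 2. [-5*(-2*(x + 2)) = -20] divide by the outer -5 ⇒ div: -2*(x + 2) = 4.
Step 3. [-2*(x + 2) = 4] divide by the outer -2, so div: x + 2 = -2.
Step 4. [x + 2 = -2] 2 comes off first (subtract 2). So sub: x = -4.

Answer: x ∈ {-4}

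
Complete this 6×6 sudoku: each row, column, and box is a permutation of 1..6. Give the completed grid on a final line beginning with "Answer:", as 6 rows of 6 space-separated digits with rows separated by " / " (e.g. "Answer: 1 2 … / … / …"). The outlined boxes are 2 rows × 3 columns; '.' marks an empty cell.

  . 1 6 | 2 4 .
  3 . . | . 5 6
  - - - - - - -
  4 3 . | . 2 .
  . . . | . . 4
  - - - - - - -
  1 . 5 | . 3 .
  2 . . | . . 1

Step 1. [r3c4∈{1,5,6}] row 3 places 6 nowhere but r3c4 ⇒ r3c4=6.
Step 2. [r4c2∈{2,5,6}] col 2 places 5 nowhere but r4c2, so r4c2=5.
Step 3. [r4c3∈{1,2}] row 4 places 2 nowhere but r4c3, so r4c3=2.
Step 4. [r5c4∈{4}] r5c4's peers cover all but 4. So r5c4=4.
Step 5. [r2c3∈{4}] nothing but 4 survives at r2c3, so r2c3=4.
Step 6. [r4c4∈{1,3}] r4c4 is the only open cell in row 4 admitting 3 ⇒ r4c4=3.
Step 7. [r6c2∈{4,6}] in row 6, 4 fits only at r6c2, so r6c2=4.
Step 8. [r3c3∈{1}] only 1 remains possible at r3c3. So r3c3=1.
Step 9. [r3c6∈{5}] nothing but 5 survives at r3c6, so r3c6=5.
Step 10. [r5c6∈{2}] r5c6 is down to just 2, so r5c6=2.
Step 11. [r6c5∈{6}] nothing but 6 survives at r6c5 ⇒ r6c5=6.
Step 12. [r2c2∈{2}] nothing but 2 survives at r2c2. So r2c2=2.
Step 13. [r6c4∈{5}] only 5 remains possible at r6c4 ⇒ r6c4=5.
Step 14. [r4c1∈{6}] r4c1 is down to just 6, so r4c1=6.
Step 15. [r1c1∈{5}] only 5 remains possible at r1c1, so r1c1=5.
Step 16. [r2c4∈{1}] r2c4 has the single candidate 1. So r2c4=1.
Step 17. [r1c6∈{3}] r1c6 is down to just 3 ⇒ r1c6=3.
Step 18. [r6c3∈{3}] r6c3's peers cover all but 3 ⇒ r6c3=3.
Step 19. [r4c5∈{1}] nothing but 1 survives at r4c5, so r4c5=1.
Step 20. [r5c2∈{6}] only 6 remains possible at r5c2. So r5c2=6.

Answer: 5 1 6 2 4 3 / 3 2 4 1 5 6 / 4 3 1 6 2 5 / 6 5 2 3 1 4 / 1 6 5 4 3 2 / 2 4 3 5 6 1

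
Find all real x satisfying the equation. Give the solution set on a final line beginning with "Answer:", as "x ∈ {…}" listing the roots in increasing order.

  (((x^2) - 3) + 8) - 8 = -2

Step 1. [(((x^2) - 3) + 8) - 8 = -2] peel the -8: add 8 from each side ⇒ sub: ((x^2) - 3) + 8 = 6.
Step 2. [((x^2) - 3) + 8 = 6] 8 comes off first (subtract 8) ⇒ sub: (x^2) - 3 = -2.
Step 3. [(x^2) - 3 = -2] -3 is outermost — add 3 both sides ⇒ sub: x^2 = 1.
Step 4. [x^2 = 1] √ both sides: 1 ≥ 0 gives two branches ⇒ sqrt: x = 1 or -1.

Answer: x ∈ {-1, 1}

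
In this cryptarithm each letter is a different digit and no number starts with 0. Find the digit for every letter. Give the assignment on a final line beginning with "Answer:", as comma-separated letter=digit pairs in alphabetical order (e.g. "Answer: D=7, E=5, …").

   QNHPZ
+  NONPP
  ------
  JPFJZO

Step 1. [J] the sum has 6 digits but both addends have 5; that extra leading digit J is the final carry, namely 1 ⇒ J=1.
Step 2. [col 1: Z + P ≡ O (mod 10)] column 1 (Z + P ≡ O (mod 10), carry-in 0) doesn't pin P yet; pick P=4 and continue, so P=4.
Step 3. [col 1: Z + P ≡ O (mod 10)] column 1 (Z + P ≡ O (mod 10), carry-in 0) doesn't pin Z yet; pick Z=9 and continue. So Z=9.
Step 4. [col 1: Z + P ≡ O (mod 10)] from column 1 (Z=9, P=4, carry-in 0, digits 1,4,9 already taken and all letters distinct): O must equal 3, so O=3.
Step 5. [col 3: H + N ≡ J (mod 10)] several values work for H in column 3 (H + N ≡ J (mod 10), carry-in 0); try H=5 ⇒ H=5.
Step 6. [col 3: H + N ≡ J (mod 10)] column 3: given H=5, J=1, carry-in 0, and digits 1,3,4,5,9 already taken and all letters distinct, H+N≡J (mod 10) forces N=6, so N=6.
Step 7. [col 4: N + O ≡ F (mod 10)] column 4 reads N+O+carry(1)=F with N=6, O=3; with digits 1,3,4,5,6,9 already taken and all letters distinct, the only value for F is 0 ⇒ F=0.
Step 8. [col 5: Q + N ≡ P (mod 10)] from column 5 (N=6, P=4, carry-in 1, digits 0,1,3,4,5,6,9 already taken and all letters distinct): Q must equal 7. So Q=7.

Answer: F=0, H=5, J=1, N=6, O=3, P=4, Q=7, Z=9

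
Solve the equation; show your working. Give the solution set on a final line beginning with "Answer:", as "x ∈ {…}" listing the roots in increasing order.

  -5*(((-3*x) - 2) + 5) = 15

Step 1. [-5*(((-3*x) - 2) + 5) = 15] LHS = -5·(…); ÷-5 both sides ⇒ div: ((-3*x) - 2) + 5 = -3.
Step 2. [((-3*x) - 2) + 5 = -3] +5 is outermost — subtract 5 both sides. So sub: (-3*x) - 2 = -8.
Step 3. [(-3*x) - 2 = -8] the outer -2 inverts by adding 2 ⇒ sub: -3*x = -6.
Step 4. [-3*x = -6] -3·(inner) — divide through by -3. So div: x = 2.

Answer: x ∈ {2}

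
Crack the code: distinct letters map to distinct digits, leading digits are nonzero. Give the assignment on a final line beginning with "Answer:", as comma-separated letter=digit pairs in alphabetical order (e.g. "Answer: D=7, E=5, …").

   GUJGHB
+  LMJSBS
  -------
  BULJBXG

Step 1. [col 1: B + S ≡ G (mod 10)] B=1 is one option consistent with column 1 (B + S ≡ G (mod 10), carry-in 0) — take it ⇒ B=1.
Step 2. [col 1: B + S ≡ G (mod 10)] G=6 is one option consistent with column 1 (B + S ≡ G (mod 10), carry-in 0) — take it ⇒ G=6.
Step 3. [col 1: B + S ≡ G (mod 10)] column 1 reads B+S+carry(0)=G with B=1, G=6; with digits 1,6 already taken and all letters distinct, the only value for S is 5. So S=5.
Step 4. [col 2: H + B ≡ X (mod 10)] several values work for X in column 2 (H + B ≡ X (mod 10), carry-in 0); try X=8. So X=8.
Step 5. [col 2: H + B ≡ X (mod 10)] column 2: given B=1, X=8, carry-in 0, and digits 1,5,6,8 already taken and all letters distinct, H+B≡X (mod 10) forces H=7, so H=7.
Step 6. [col 4: J + J ≡ J (mod 10)] from column 4 (nothing yet, carry-in 1, digits 1,5,6,7,8 already taken and all letters distinct): J must equal 9, so J=9.
Step 7. [col 5: U + M ≡ L (mod 10)] column 5 (U + M ≡ L (mod 10), carry-in 1) doesn't pin U yet; pick U=0 and continue. So U=0.
Step 8. [col 5: U + M ≡ L (mod 10)] M=3 is one option consistent with column 5 (U + M ≡ L (mod 10), carry-in 1) — take it, so M=3.
Step 9. [col 5: U + M ≡ L (mod 10)] column 5: given U=0, M=3, carry-in 1, and digits 0,1,3,5,6,7,8,9 already taken and all letters distinct, U+M≡L (mod 10) forces L=4. So L=4.

Answer: B=1, G=6, H=7, J=9, L=4, M=3, S=5, U=0, X=8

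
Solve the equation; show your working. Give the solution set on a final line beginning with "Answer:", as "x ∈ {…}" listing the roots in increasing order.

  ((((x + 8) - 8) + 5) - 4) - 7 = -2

Step 1. [((((x + 8) - 8) + 5) - 4) - 7 = -2] add 7: x sits inside (… - 7), so sub: (((x + 8) - 8) + 5) - 4 = 5.
Step 2. [(((x + 8) - 8) + 5) - 4 = 5] add 4: x sits inside (… - 4) ⇒ sub: ((x + 8) - 8) + 5 = 9.
Step 3. [((x + 8) - 8) + 5 = 9] +5 is outermost — subtract 5 both sides, so sub: (x + 8) - 8 = 4.
Step 4. [(x + 8) - 8 = 4] the outer -8 inverts by adding 8 ⇒ sub: x + 8 = 12.
Step 5. [x + 8 = 12] 8 comes off first (subtract 8), so sub: x = 4.

Answer: x ∈ {4}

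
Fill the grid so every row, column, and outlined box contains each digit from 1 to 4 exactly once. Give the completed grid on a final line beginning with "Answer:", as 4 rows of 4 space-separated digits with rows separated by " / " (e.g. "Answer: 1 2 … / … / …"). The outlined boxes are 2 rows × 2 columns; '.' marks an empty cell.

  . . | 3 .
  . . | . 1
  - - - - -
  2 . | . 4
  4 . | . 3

Step 1. [r1c2∈{1,2,4}] 4 has one home in row 1: r1c2, so r1c2=4.
Step 2. [r3c2∈{1,3}] row 3 places 3 nowhere but r3c2 ⇒ r3c2=3.
Step 3. [r4c3∈{1,2}] r4c3 is the only open cell in row 4 admitting 2, so r4c3=2.
Step 4. [r2c1∈{3}] r2c1 is down to just 3. So r2c1=3.
Step 5. [r3c3∈{1}] only 1 remains possible at r3c3 ⇒ r3c3=1.
Step 6. [r2c2∈{2}] only 2 remains possible at r2c2 ⇒ r2c2=2.
Step 7. [r2c3∈{4}] r2c3 is down to just 4. So r2c3=4.
Step 8. [r4c2∈{1}] r4c2's peers cover all but 1, so r4c2=1.
Step 9. [r1c1∈{1}] r1c1's peers cover all but 1, so r1c1=1.
Step 10. [r1c4∈{2}] nothing but 2 survives at r1c4, so r1c4=2.

Answer: 1 4 3 2 / 3 2 4 1 / 2 3 1 4 / 4 1 2 3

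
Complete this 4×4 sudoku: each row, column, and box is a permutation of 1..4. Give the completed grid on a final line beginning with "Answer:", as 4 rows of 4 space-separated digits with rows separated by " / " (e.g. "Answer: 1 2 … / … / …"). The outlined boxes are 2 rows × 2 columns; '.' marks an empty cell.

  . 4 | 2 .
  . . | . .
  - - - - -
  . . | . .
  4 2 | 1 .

Step 1. [r4c4∈{3}] r4c4's peers cover all but 3, so r4c4=3.
Step 2. [r1c1∈{1,3}] 3 has one home in row 1: r1c1, so r1c1=3.
Step 3. [r2c2∈{1}] r2c2 is down to just 1. So r2c2=1.
Step 4. [r3c3∈{4}] nothing but 4 survives at r3c3. So r3c3=4.
Step 5. [r2c1∈{2}] r2c1 has the single candidate 2. So r2c1=2.
Step 6. [r1c4∈{1}] only 1 remains possible at r1c4 ⇒ r1c4=1.
Step 7. [r3c1∈{1}] r3c1 is down to just 1, so r3c1=1.
Step 8. [r3c2∈{3}] only 3 remains possible at r3c2. So r3c2=3.
Step 9. [r2c3∈{3}] r2c3 is down to just 3 ⇒ r2c3=3.
Step 10. [r3c4∈{2}] nothing but 2 survives at r3c4. So r3c4=2.
Step 11. [r2c4∈{4}] r2c4 has the single candidate 4 ⇒ r2c4=4.

Answer: 3 4 2 1 / 2 1 3 4 / 1 3 4 2 / 4 2 1 3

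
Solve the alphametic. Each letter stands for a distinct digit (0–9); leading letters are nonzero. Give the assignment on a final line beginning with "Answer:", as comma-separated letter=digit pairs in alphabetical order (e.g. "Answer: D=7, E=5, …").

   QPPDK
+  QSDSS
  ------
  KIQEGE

Step 1. [col 1: K + S ≡ E (mod 10)] column 1 (K + S ≡ E (mod 10), carry-in 0) doesn't pin E yet; pick E=6 and continue. So E=6.
Step 2. [col 1: K + S ≡ E (mod 10)] several values work for S in column 1 (K + S ≡ E (mod 10), carry-in 0); try S=5 ⇒ S=5.
Step 3. [col 1: K + S ≡ E (mod 10)] column 1 reads K+S+carry(0)=E with S=5, E=6; with digits 5,6 already taken and all letters distinct, the only value for K is 1. So K=1.
Step 4. [col 2: D + S ≡ G (mod 10)] no forcing yet in column 2 (carry-in 0); G=7 is free and consistent — try it, so G=7.
Step 5. [col 2: D + S ≡ G (mod 10)] from column 2 (S=5, G=7, carry-in 0, digits 1,5,6,7 already taken and all letters distinct): D must equal 2, so D=2.
Step 6. [col 3: P + D ≡ E (mod 10)] in column 3 we have P+D≡E with carry-in 0; given D=2, E=6 and digits 1,2,5,6,7 already taken and all letters distinct, that pins P to 4, so P=4.
Step 7. [col 4: P + S ≡ Q (mod 10)] column 4 reads P+S+carry(0)=Q with P=4, S=5; with digits 1,2,4,5,6,7 already taken and all letters distinct, the only value for Q is 9 ⇒ Q=9.
Step 8. [col 5: Q + Q ≡ I (mod 10)] in column 5 we have Q+Q≡I with carry-in 0; given Q=9 and digits 1,2,4,5,6,7,9 already taken and all letters distinct, that pins I to 8 ⇒ I=8.

Answer: D=2, E=6, G=7, I=8, K=1, P=4, Q=9, S=5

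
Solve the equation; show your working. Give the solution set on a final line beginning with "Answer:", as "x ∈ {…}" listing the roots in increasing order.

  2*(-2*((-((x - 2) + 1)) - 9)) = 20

Step 1. [2*(-2*((-((x - 2) + 1)) - 9)) = 20] LHS = 2·(…); ÷2 both sides, so div: -2*((-((x - 2) + 1)) - 9) = 10.
Step 2. [-2*((-((x - 2) + 1)) - 9) = 10] divide by the outer -2 ⇒ div: (-((x - 2) + 1)) - 9 = -5.
Step 3. [(-((x - 2) + 1)) - 9 = -5] 9 comes off first (add 9). So sub: -((x - 2) + 1) = 4.
Step 4. [-((x - 2) + 1) = 4] leading − — multiply by −1. So neg: (x - 2) + 1 = -4.
Step 5. [(x - 2) + 1 = -4] +1 is outermost — subtract 1 both sides. So sub: x - 2 = -5.
Step 6. [x - 2 = -5] -2 is outermost — add 2 both sides. So sub: x = -3.

Answer: x ∈ {-3}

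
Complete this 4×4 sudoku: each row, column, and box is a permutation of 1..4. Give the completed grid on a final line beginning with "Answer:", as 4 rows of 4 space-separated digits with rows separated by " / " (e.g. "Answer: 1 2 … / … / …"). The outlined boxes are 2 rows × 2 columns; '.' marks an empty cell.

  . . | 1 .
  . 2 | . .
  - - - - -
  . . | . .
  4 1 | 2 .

Step 1. [r3c2∈{3}] only 3 remains possible at r3c2, so r3c2=3.
Step 2. [r2c3∈{3,4}] 3 has one home in col 3: r2c3 ⇒ r2c3=3.
Step 3. [r2c4∈{4}] only 4 remains possible at r2c4. So r2c4=4.
Step 4. [r2c1∈{1}] r2c1's peers cover all but 1. So r2c1=1.
Step 5. [r1c1∈{3}] r1c1 is down to just 3 ⇒ r1c1=3.
Step 6. [r1c4∈{2}] only 2 remains possible at r1c4 ⇒ r1c4=2.
Step 7. [r3c4∈{1}] r3c4's peers cover all but 1, so r3c4=1.
Step 8. [r3c1∈{2}] r3c1's peers cover all but 2 ⇒ r3c1=2.
Step 9. [r3c3∈{4}] nothing but 4 survives at r3c3. So r3c3=4.
Step 10. [r1c2∈{4}] nothing but 4 survives at r1c2, so r1c2=4.
Step 11. [r4c4∈{3}] only 3 remains possible at r4c4 ⇒ r4c4=3.

Answer: 3 4 1 2 / 1 2 3 4 / 2 3 4 1 / 4 1 2 3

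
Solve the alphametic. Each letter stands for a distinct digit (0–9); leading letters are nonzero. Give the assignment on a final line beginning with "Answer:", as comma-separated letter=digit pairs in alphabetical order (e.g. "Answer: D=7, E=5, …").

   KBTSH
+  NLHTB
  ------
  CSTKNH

Step 1. [col 1: H + B ≡ H (mod 10)] column 1: given nothing yet, carry-in 0, and all letters distinct, none taken yet, H+B≡H (mod 10) forces B=0. So B=0.
Step 2. [col 1: H + B ≡ H (mod 10)] column 1 (H + B ≡ H (mod 10), carry-in 0) doesn't pin H yet; pick H=8 and continue. So H=8.
Step 3. [col 2: S + T ≡ N (mod 10)] several values work for T in column 2 (S + T ≡ N (mod 10), carry-in 0); try T=6 ⇒ T=6.
Step 4. [C] adding two 5-digit numbers gives at most 5+1 digits, and here it does — C is that final carry and must be 1. So C=1.
Step 5. [col 2: S + T ≡ N (mod 10)] column 2 (S + T ≡ N (mod 10), carry-in 0) doesn't pin S yet; pick S=3 and continue ⇒ S=3.
Step 6. [col 2: S + T ≡ N (mod 10)] in column 2 we have S+T≡N with carry-in 0; given S=3, T=6 and digits 0,1,3,6,8 already taken and all letters distinct, that pins N to 9. So N=9.
Step 7. [col 3: T + H ≡ K (mod 10)] in column 3 we have T+H≡K with carry-in 0; given T=6, H=8 and digits 0,1,3,6,8,9 already taken and all letters distinct, that pins K to 4 ⇒ K=4.
Step 8. [col 4: B + L ≡ T (mod 10)] column 4: given B=0, T=6, carry-in 1, and digits 0,1,3,4,6,8,9 already taken and all letters distinct, B+L≡T (mod 10) forces L=5. So L=5.

Answer: B=0, C=1, H=8, K=4, L=5, N=9, S=3, T=6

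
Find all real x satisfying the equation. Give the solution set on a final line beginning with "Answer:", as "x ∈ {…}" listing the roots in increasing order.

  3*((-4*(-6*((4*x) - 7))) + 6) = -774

Step 1. [3*((-4*(-6*((4*x) - 7))) + 6) = -774] leading coefficient 3: divide by 3 ⇒ div: (-4*(-6*((4*x) - 7))) + 6 = -258.
Step 2. [(-4*(-6*((4*x) - 7))) + 6 = -258] +6 is outermost — subtract 6 both sides. So sub: -4*(-6*((4*x) - 7)) = -264.
Step 3. [-4*(-6*((4*x) - 7)) = -264] LHS = -4·(…); ÷-4 both sides ⇒ div: -6*((4*x) - 7) = 66.
Step 4. [-6*((4*x) - 7) = 66] LHS = -6·(…); ÷-6 both sides, so div: (4*x) - 7 = -11.
Step 5. [(4*x) - 7 = -11] -7 is outermost — add 7 both sides, so sub: 4*x = -4.
Step 6. [4*x = -4] LHS = 4·(…); ÷4 both sides ⇒ div: x = -1.

Answer: x ∈ {-1}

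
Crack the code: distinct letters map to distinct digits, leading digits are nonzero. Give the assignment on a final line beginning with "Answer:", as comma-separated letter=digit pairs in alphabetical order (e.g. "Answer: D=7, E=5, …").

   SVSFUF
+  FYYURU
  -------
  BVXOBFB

Step 1. [col 1: F + U ≡ B (mod 10)] no forcing yet in column 1 (carry-in 0); F=6 is free and consistent — try it ⇒ F=6.
Step 2. [col 1: F + U ≡ B (mod 10)] no forcing yet in column 1 (carry-in 0); U=5 is free and consistent — try it ⇒ U=5.
Step 3. [col 1: F + U ≡ B (mod 10)] in column 1 we have F+U≡B with carry-in 0; given F=6, U=5 and digits 5,6 already taken and all letters distinct, that pins B to 1 ⇒ B=1.
Step 4. [col 2: U + R ≡ F (mod 10)] column 2: given U=5, F=6, carry-in 1, and digits 1,5,6 already taken and all letters distinct, U+R≡F (mod 10) forces R=0 ⇒ R=0.
Step 5. [col 4: S + Y ≡ O (mod 10)] S=7 is one option consistent with column 4 (S + Y ≡ O (mod 10), carry-in 1) — take it, so S=7.
Step 6. [col 4: S + Y ≡ O (mod 10)] column 4 reads S+Y+carry(1)=O with S=7; with digits 0,1,5,6,7 already taken and all letters distinct, the only value for Y is 4. So Y=4.
Step 7. [col 4: S + Y ≡ O (mod 10)] column 4 reads S+Y+carry(1)=O with S=7, Y=4; with digits 0,1,4,5,6,7 already taken and all letters distinct, the only value for O is 2. So O=2.
Step 8. [col 5: V + Y ≡ X (mod 10)] X=8 is one option consistent with column 5 (V + Y ≡ X (mod 10), carry-in 1) — take it. So X=8.
Step 9. [col 5: V + Y ≡ X (mod 10)] column 5: given Y=4, X=8, carry-in 1, and digits 0,1,2,4,5,6,7,8 already taken and all letters distinct, V+Y≡X (mod 10) forces V=3. So V=3.

Answer: B=1, F=6, O=2, R=0, S=7, U=5, V=3, X=8, Y=4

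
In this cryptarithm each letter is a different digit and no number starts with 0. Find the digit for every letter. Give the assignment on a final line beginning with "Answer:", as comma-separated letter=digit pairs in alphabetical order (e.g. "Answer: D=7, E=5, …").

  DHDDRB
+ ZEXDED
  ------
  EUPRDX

Step 1. [col 1: B + D ≡ X (mod 10)] several values work for B in column 1 (B + D ≡ X (mod 10), carry-in 0); try B=6. So B=6.
Step 2. [col 1: B + D ≡ X (mod 10)] column 1 (B + D ≡ X (mod 10), carry-in 0) doesn't pin D yet; pick D=2 and continue, so D=2.
Step 3. [col 1: B + D ≡ X (mod 10)] from column 1 (B=6, D=2, carry-in 0, digits 2,6 already taken and all letters distinct): X must equal 8. So X=8.
Step 4. [col 2: R + E ≡ D (mod 10)] column 2 (R + E ≡ D (mod 10), carry-in 0) doesn't pin R yet; pick R=5 and continue ⇒ R=5.
Step 5. [col 2: R + E ≡ D (mod 10)] column 2: given R=5, D=2, carry-in 0, and digits 2,5,6,8 already taken and all letters distinct, R+E≡D (mod 10) forces E=7. So E=7.
Step 6. [col 4: D + X ≡ P (mod 10)] column 4 reads D+X+carry(0)=P with D=2, X=8; with digits 2,5,6,7,8 already taken and all letters distinct, the only value for P is 0 ⇒ P=0.
Step 7. [col 5: H + E ≡ U (mod 10)] several values work for U in column 5 (H + E ≡ U (mod 10), carry-in 1); try U=1. So U=1.
Step 8. [col 5: H + E ≡ U (mod 10)] in column 5 we have H+E≡U with carry-in 1; given E=7, U=1 and digits 0,1,2,5,6,7,8 already taken and all letters distinct, that pins H to 3 ⇒ H=3.
Step 9. [col 6: D + Z ≡ E (mod 10)] in column 6 we have D+Z≡E with carry-in 1; given D=2, E=7 and digits 0,1,2,3,5,6,7,8 already taken and all letters distinct, that pins Z to 4. So Z=4.

Answer: B=6, D=2, E=7, H=3, P=0, R=5, U=1, X=8, Z=4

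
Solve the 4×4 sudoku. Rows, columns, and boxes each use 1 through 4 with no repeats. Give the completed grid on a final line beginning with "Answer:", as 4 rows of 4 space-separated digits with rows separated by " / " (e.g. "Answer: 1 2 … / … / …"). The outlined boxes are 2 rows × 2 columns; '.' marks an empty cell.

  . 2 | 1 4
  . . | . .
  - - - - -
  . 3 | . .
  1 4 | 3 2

Step 1. [r2c1∈{3,4}] r2c1 is the only open cell in row 2 admitting 4, so r2c1=4.
Step 2. [r2c2∈{1}] r2c2's peers cover all but 1 ⇒ r2c2=1.
Step 3. [r2c4∈{3}] only 3 remains possible at r2c4 ⇒ r2c4=3.
Step 4. [r1c1∈{3}] nothing but 3 survives at r1c1. So r1c1=3.
Step 5. [r3c3∈{4}] only 4 remains possible at r3c3, so r3c3=4.
Step 6. [r3c4∈{1}] nothing but 1 survives at r3c4. So r3c4=1.
Step 7. [r2c3∈{2}] r2c3 is down to just 2, so r2c3=2.
Step 8. [r3c1∈{2}] only 2 remains possible at r3c1. So r3c1=2.

Answer: 3 2 1 4 / 4 1 2 3 / 2 3 4 1 / 1 4 3 2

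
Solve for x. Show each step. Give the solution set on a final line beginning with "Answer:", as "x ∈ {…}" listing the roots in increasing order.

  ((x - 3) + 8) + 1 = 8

Step 1. [((x - 3) + 8) + 1 = 8] +1 is outermost — subtract 1 both sides. So sub: (x - 3) + 8 = 7.
Step 2. [(x - 3) + 8 = 7] the outer +8 inverts by subtracting 8, so sub: x - 3 = -1.
Step 3. [x - 3 = -1] -3 is outermost — add 3 both sides. So sub: x = 2.

Answer: x ∈ {2}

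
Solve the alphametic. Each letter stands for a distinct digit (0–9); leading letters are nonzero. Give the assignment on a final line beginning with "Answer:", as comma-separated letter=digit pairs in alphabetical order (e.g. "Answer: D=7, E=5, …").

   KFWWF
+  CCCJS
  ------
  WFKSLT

Step 1. [col 1: F + S ≡ T (mod 10)] no forcing yet in column 1 (carry-in 0); F=2 is free and consistent — try it ⇒ F=2.
Step 2. [col 1: F + S ≡ T (mod 10)] no forcing yet in column 1 (carry-in 0); S=6 is free and consistent — try it, so S=6.
Step 3. [col 1: F + S ≡ T (mod 10)] from column 1 (F=2, S=6, carry-in 0, digits 2,6 already taken and all letters distinct): T must equal 8. So T=8.
Step 4. [col 2: W + J ≡ L (mod 10)] several values work for W in column 2 (W + J ≡ L (mod 10), carry-in 0); try W=1, so W=1.
Step 5. [col 2: W + J ≡ L (mod 10)] column 2 (W + J ≡ L (mod 10), carry-in 0) doesn't pin J yet; pick J=3 and continue. So J=3.
Step 6. [col 2: W + J ≡ L (mod 10)] in column 2 we have W+J≡L with carry-in 0; given W=1, J=3 and digits 1,2,3,6,8 already taken and all letters distinct, that pins L to 4, so L=4.
Step 7. [col 3: W + C ≡ S (mod 10)] column 3 reads W+C+carry(0)=S with W=1, S=6; with digits 1,2,3,4,6,8 already taken and all letters distinct, the only value for C is 5. So C=5.
Step 8. [col 4: F + C ≡ K (mod 10)] in column 4 we have F+C≡K with carry-in 0; given F=2, C=5 and digits 1,2,3,4,5,6,8 already taken and all letters distinct, that pins K to 7 ⇒ K=7.

Answer: C=5, F=2, J=3, K=7, L=4, S=6, T=8, W=1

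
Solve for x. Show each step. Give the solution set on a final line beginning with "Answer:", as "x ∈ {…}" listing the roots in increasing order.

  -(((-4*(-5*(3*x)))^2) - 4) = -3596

Step 1. [-(((-4*(-5*(3*x)))^2) - 4) = -3596] leading − — multiply by −1, so neg: ((-4*(-5*(3*x)))^2) - 4 = 3596.
Step 2. [((-4*(-5*(3*x)))^2) - 4 = 3596] add 4: x sits inside (… - 4). So sub: (-4*(-5*(3*x)))^2 = 3600.
Step 3. [(-4*(-5*(3*x)))^2 = 3600] √ both sides: 3600 ≥ 0 gives two branches, so sqrt: -4*(-5*(3*x)) = 60 or -60.
Step 4. [-4*(-5*(3*x)) = 60 or -60] divide by the outer -4 ⇒ div: -5*(3*x) = -15 or 15.
Step 5. [-5*(3*x) = -15 or 15] LHS = -5·(…); ÷-5 both sides. So div: 3*x = 3 or -3.
Step 6. [3*x = 3 or -3] 3 out front; divide by 3. So div: x = 1 or -1.

Answer: x ∈ {-1, 1}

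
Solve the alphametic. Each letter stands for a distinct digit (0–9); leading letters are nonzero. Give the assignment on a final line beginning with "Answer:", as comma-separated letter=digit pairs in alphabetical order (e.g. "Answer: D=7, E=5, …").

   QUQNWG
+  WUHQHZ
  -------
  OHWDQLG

Step 1. [col 1: G + Z ≡ G (mod 10)] from column 1 (nothing yet, carry-in 0, all letters distinct, none taken yet): Z must equal 0 ⇒ Z=0.
Step 2. [O] O is the leading digit of a 7-digit sum of two 6-digit numbers; the final carry is exactly 1 ⇒ O=1.
Step 3. [col 1: G + Z ≡ G (mod 10)] several values work for G in column 1 (G + Z ≡ G (mod 10), carry-in 0); try G=6 ⇒ G=6.
Step 4. [col 2: W + H ≡ L (mod 10)] several values work for W in column 2 (W + H ≡ L (mod 10), carry-in 0); try W=7 ⇒ W=7.
Step 5. [col 2: W + H ≡ L (mod 10)] several values work for H in column 2 (W + H ≡ L (mod 10), carry-in 0); try H=5. So H=5.
Step 6. [col 2: W + H ≡ L (mod 10)] in column 2 we have W+H≡L with carry-in 0; given W=7, H=5 and digits 0,1,5,6,7 already taken and all letters distinct, that pins L to 2, so L=2.
Step 7. [col 3: N + Q ≡ Q (mod 10)] column 3: given nothing yet, carry-in 1, and digits 0,1,2,5,6,7 already taken and all letters distinct, N+Q≡Q (mod 10) forces N=9 ⇒ N=9.
Step 8. [col 3: N + Q ≡ Q (mod 10)] no forcing yet in column 3 (carry-in 1); Q=8 is free and consistent — try it ⇒ Q=8.
Step 9. [col 4: Q + H ≡ D (mod 10)] in column 4 we have Q+H≡D with carry-in 1; given Q=8, H=5 and digits 0,1,2,5,6,7,8,9 already taken and all letters distinct, that pins D to 4 ⇒ D=4.
Step 10. [col 5: U + U ≡ W (mod 10)] from column 5 (W=7, carry-in 1, digits 0,1,2,4,5,6,7,8,9 already taken and all letters distinct): U must equal 3 ⇒ U=3.

Answer: D=4, G=6, H=5, L=2, N=9, O=1, Q=8, U=3, W=7, Z=0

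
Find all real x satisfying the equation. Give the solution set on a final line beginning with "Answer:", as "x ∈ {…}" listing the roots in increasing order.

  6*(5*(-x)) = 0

Step 1. [6*(5*(-x)) = 0] leading coefficient 6: divide by 6, so div: 5*(-x) = 0.
Step 2. [5*(-x) = 0] 5·(inner) — divide through by 5 ⇒ div: -x = 0.
Step 3. [-x = 0] leading − — multiply by −1, so neg: x = 0.

Answer: x ∈ {0}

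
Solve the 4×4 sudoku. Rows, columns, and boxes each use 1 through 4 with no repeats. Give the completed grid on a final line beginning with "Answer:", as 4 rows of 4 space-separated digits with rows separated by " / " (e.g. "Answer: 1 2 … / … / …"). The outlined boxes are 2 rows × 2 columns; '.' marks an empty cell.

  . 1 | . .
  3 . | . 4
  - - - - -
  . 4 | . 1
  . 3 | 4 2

Step 1. [r2c2∈{2}] only 2 remains possible at r2c2. So r2c2=2.
Step 2. [r1c4∈{3}] r1c4 is down to just 3 ⇒ r1c4=3.
Step 3. [r3c1∈{2}] r3c1 is down to just 2. So r3c1=2.
Step 4. [r4c1∈{1}] r4c1's peers cover all but 1. So r4c1=1.
Step 5. [r1c3∈{2}] r1c3 has the single candidate 2 ⇒ r1c3=2.
Step 6. [r1c1∈{4}] nothing but 4 survives at r1c1, so r1c1=4.
Step 7. [r3c3∈{3}] only 3 remains possible at r3c3, so r3c3=3.
Step 8. [r2c3∈{1}] r2c3's peers cover all but 1, so r2c3=1.

Answer: 4 1 2 3 / 3 2 1 4 / 2 4 3 1 / 1 3 4 2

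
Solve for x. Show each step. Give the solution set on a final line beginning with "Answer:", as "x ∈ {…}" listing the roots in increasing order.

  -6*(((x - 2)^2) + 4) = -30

Step 1. [-6*(((x - 2)^2) + 4) = -30] divide by the outer -6 ⇒ div: ((x - 2)^2) + 4 = 5.
Step 2. [((x - 2)^2) + 4 = 5] 4 comes off first (subtract 4) ⇒ sub: (x - 2)^2 = 1.
Step 3. [(x - 2)^2 = 1] 1 ≥ 0, LHS is (·)² — take ±√, so sqrt: x - 2 = 1 or -1.
Step 4. [x - 2 = 1 or -1] peel the -2: add 2 from each side. So sub: x = 3 or 1.

Answer: x ∈ {1, 3}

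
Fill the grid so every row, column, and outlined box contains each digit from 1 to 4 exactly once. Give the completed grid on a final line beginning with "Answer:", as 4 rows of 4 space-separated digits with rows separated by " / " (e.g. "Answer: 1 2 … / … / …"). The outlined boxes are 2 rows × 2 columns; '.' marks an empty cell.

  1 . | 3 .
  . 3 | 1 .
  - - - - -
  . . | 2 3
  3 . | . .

Step 1. [r4c2∈{1,2,4}] in row 4, 2 fits only at r4c2, so r4c2=2.
Step 2. [r1c2∈{4}] r1c2 has the single candidate 4, so r1c2=4.
Step 3. [r2c4∈{2,4}] in row 2, 4 fits only at r2c4, so r2c4=4.
Step 4. [r3c1∈{4}] r3c1 is down to just 4 ⇒ r3c1=4.
Step 5. [r4c3∈{4}] r4c3's peers cover all but 4 ⇒ r4c3=4.
Step 6. [r4c4∈{1}] only 1 remains possible at r4c4 ⇒ r4c4=1.
Step 7. [r2c1∈{2}] r2c1's peers cover all but 2, so r2c1=2.
Step 8. [r1c4∈{2}] r1c4 has the single candidate 2 ⇒ r1c4=2.
Step 9. [r3c2∈{1}] nothing but 1 survives at r3c2, so r3c2=1.

Answer: 1 4 3 2 / 2 3 1 4 / 4 1 2 3 / 3 2 4 1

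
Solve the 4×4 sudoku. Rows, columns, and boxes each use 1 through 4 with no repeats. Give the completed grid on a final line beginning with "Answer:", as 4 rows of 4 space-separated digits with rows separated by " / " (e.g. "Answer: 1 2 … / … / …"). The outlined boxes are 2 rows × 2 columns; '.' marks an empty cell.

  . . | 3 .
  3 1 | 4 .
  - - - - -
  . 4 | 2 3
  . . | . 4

Step 1. [r1c2∈{2}] only 2 remains possible at r1c2, so r1c2=2.
Step 2. [r3c1∈{1}] r3c1 is down to just 1, so r3c1=1.
Step 3. [r1c4∈{1}] r1c4 is down to just 1, so r1c4=1.
Step 4. [r2c4∈{2}] r2c4 is down to just 2, so r2c4=2.
Step 5. [r4c1∈{2}] r4c1 is down to just 2. So r4c1=2.
Step 6. [r4c3∈{1}] nothing but 1 survives at r4c3 ⇒ r4c3=1.
Step 7. [r4c2∈{3}] r4c2 is down to just 3 ⇒ r4c2=3.
Step 8. [r1c1∈{4}] r1c1 has the single candidate 4. So r1c1=4.

Answer: 4 2 3 1 / 3 1 4 2 / 1 4 2 3 / 2 3 1 4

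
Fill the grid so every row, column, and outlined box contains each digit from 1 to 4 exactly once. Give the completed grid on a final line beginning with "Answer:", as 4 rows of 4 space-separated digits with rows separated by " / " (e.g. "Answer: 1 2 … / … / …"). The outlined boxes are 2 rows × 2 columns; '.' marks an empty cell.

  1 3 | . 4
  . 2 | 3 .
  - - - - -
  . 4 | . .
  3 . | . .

Step 1. [r4c3∈{1,2,4}] 4 has one home in row 4: r4c3. So r4c3=4.
Step 2. [r3c3∈{1,2}] in col 3, 1 fits only at r3c3 ⇒ r3c3=1.
Step 3. [r4c4∈{2}] r4c4's peers cover all but 2, so r4c4=2.
Step 4. [r3c1∈{2}] nothing but 2 survives at r3c1 ⇒ r3c1=2.
Step 5. [r3c4∈{3}] r3c4 has the single candidate 3 ⇒ r3c4=3.
Step 6. [r1c3∈{2}] only 2 remains possible at r1c3. So r1c3=2.
Step 7. [r2c1∈{4}] r2c1 is down to just 4. So r2c1=4.
Step 8. [r2c4∈{1}] only 1 remains possible at r2c4, so r2c4=1.
Step 9. [r4c2∈{1}] nothing but 1 survives at r4c2. So r4c2=1.

Answer: 1 3 2 4 / 4 2 3 1 / 2 4 1 3 / 3 1 4 2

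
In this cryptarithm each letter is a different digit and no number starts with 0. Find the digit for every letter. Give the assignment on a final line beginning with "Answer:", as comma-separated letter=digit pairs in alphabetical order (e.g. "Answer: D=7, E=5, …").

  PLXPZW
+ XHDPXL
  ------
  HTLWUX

Step 1. [col 1: W + L ≡ X (mod 10)] X=5 is one option consistent with column 1 (W + L ≡ X (mod 10), carry-in 0) — take it, so X=5.
Step 2. [col 1: W + L ≡ X (mod 10)] no forcing yet in column 1 (carry-in 0); L=1 is free and consistent — try it. So L=1.
Step 3. [col 1: W + L ≡ X (mod 10)] in column 1 we have W+L≡X with carry-in 0; given L=1, X=5 and digits 1,5 already taken and all letters distinct, that pins W to 4, so W=4.
Step 4. [col 2: Z + X ≡ U (mod 10)] Z=3 is one option consistent with column 2 (Z + X ≡ U (mod 10), carry-in 0) — take it, so Z=3.
Step 5. [col 2: Z + X ≡ U (mod 10)] column 2 reads Z+X+carry(0)=U with Z=3, X=5; with digits 1,3,4,5 already taken and all letters distinct, the only value for U is 8 ⇒ U=8.
Step 6. [col 3: P + P ≡ W (mod 10)] P=2 is one option consistent with column 3 (P + P ≡ W (mod 10), carry-in 0) — take it ⇒ P=2.
Step 7. [col 4: X + D ≡ L (mod 10)] from column 4 (X=5, L=1, carry-in 0, digits 1,2,3,4,5,8 already taken and all letters distinct): D must equal 6. So D=6.
Step 8. [col 5: L + H ≡ T (mod 10)] column 5 reads L+H+carry(1)=T with L=1; with digits 1,2,3,4,5,6,8 already taken and all letters distinct, the only value for H is 7. So H=7.
Step 9. [col 5: L + H ≡ T (mod 10)] column 5: given L=1, H=7, carry-in 1, and digits 1,2,3,4,5,6,7,8 already taken and all letters distinct, L+H≡T (mod 10) forces T=9, so T=9.

Answer: D=6, H=7, L=1, P=2, T=9, U=8, W=4, X=5, Z=3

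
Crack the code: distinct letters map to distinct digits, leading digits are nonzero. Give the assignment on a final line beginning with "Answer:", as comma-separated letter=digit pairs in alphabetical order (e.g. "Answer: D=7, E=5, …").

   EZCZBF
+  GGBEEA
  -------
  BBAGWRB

Step 1. [col 1: F + A ≡ B (mod 10)] B=1 is one option consistent with column 1 (F + A ≡ B (mod 10), carry-in 0) — take it. So B=1.
Step 2. [col 1: F + A ≡ B (mod 10)] F=2 is one option consistent with column 1 (F + A ≡ B (mod 10), carry-in 0) — take it, so F=2.
Step 3. [col 1: F + A ≡ B (mod 10)] in column 1 we have F+A≡B with carry-in 0; given F=2, B=1 and digits 1,2 already taken and all letters distinct, that pins A to 9. So A=9.
Step 4. [col 2: B + E ≡ R (mod 10)] R=8 is one option consistent with column 2 (B + E ≡ R (mod 10), carry-in 1) — take it. So R=8.
Step 5. [col 2: B + E ≡ R (mod 10)] column 2: given B=1, R=8, carry-in 1, and digits 1,2,8,9 already taken and all letters distinct, B+E≡R (mod 10) forces E=6. So E=6.
Step 6. [col 3: Z + E ≡ W (mod 10)] W=0 is one option consistent with column 3 (Z + E ≡ W (mod 10), carry-in 0) — take it. So W=0.
Step 7. [col 3: Z + E ≡ W (mod 10)] from column 3 (E=6, W=0, carry-in 0, digits 0,1,2,6,8,9 already taken and all letters distinct): Z must equal 4, so Z=4.
Step 8. [col 4: C + B ≡ G (mod 10)] G=5 is one option consistent with column 4 (C + B ≡ G (mod 10), carry-in 1) — take it, so G=5.
Step 9. [col 4: C + B ≡ G (mod 10)] from column 4 (B=1, G=5, carry-in 1, digits 0,1,2,4,5,6,8,9 already taken and all letters distinct): C must equal 3 ⇒ C=3.

Answer: A=9, B=1, C=3, E=6, F=2, G=5, R=8, W=0, Z=4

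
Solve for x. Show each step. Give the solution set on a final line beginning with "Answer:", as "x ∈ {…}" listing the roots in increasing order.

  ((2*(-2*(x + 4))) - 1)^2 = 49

Step 1. [((2*(-2*(x + 4))) - 1)^2 = 49] 49 ≥ 0, LHS is (·)² — take ±√. So sqrt: (2*(-2*(x + 4))) - 1 = 7 or -7.
Step 2. [(2*(-2*(x + 4))) - 1 = 7 or -7] add 1: x sits inside (… - 1), so sub: 2*(-2*(x + 4)) = 8 or -6.
Step 3. [2*(-2*(x + 4)) = 8 or -6] divide by the outer 2, so div: -2*(x + 4) = 4 or -3.
Step 4. [-2*(x + 4) = 4 or -3] leading coefficient -2: divide by -2, so div: x + 4 = -2 or 3/2.
Step 5. [x + 4 = -2 or 3/2] the outer +4 inverts by subtracting 4, so sub: x = -6 or -5/2.

Answer: x ∈ {-6, -5/2}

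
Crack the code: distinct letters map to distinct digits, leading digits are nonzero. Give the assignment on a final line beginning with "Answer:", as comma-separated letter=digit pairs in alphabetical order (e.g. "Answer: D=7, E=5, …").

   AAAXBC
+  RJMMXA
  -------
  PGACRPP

Step 1. [col 1: C + A ≡ P (mod 10)] column 1 (C + A ≡ P (mod 10), carry-in 0) doesn't pin C yet; pick C=4 and continue ⇒ C=4.
Step 2. [col 1: C + A ≡ P (mod 10)] no forcing yet in column 1 (carry-in 0); P=1 is free and consistent — try it ⇒ P=1.
Step 3. [col 1: C + A ≡ P (mod 10)] column 1 reads C+A+carry(0)=P with C=4, P=1; with digits 1,4 already taken and all letters distinct, the only value for A is 7. So A=7.
Step 4. [col 2: B + X ≡ P (mod 10)] no forcing yet in column 2 (carry-in 1); B=2 is free and consistent — try it, so B=2.
Step 5. [col 2: B + X ≡ P (mod 10)] from column 2 (B=2, P=1, carry-in 1, digits 1,2,4,7 already taken and all letters distinct): X must equal 8. So X=8.
Step 6. [col 3: X + M ≡ R (mod 10)] column 3 (X + M ≡ R (mod 10), carry-in 1) doesn't pin M yet; pick M=6 and continue ⇒ M=6.
Step 7. [col 3: X + M ≡ R (mod 10)] from column 3 (X=8, M=6, carry-in 1, digits 1,2,4,6,7,8 already taken and all letters distinct): R must equal 5 ⇒ R=5.
Step 8. [col 5: A + J ≡ A (mod 10)] in column 5 we have A+J≡A with carry-in 1; given A=7 and digits 1,2,4,5,6,7,8 already taken and all letters distinct, that pins J to 9, so J=9.
Step 9. [col 6: A + R ≡ G (mod 10)] column 6 reads A+R+carry(1)=G with A=7, R=5; with digits 1,2,4,5,6,7,8,9 already taken and all letters distinct, the only value for G is 3. So G=3.

Answer: A=7, B=2, C=4, G=3, J=9, M=6, P=1, R=5, X=8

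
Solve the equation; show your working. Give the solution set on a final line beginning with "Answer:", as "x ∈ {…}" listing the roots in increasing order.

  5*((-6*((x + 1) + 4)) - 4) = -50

Step 1. [5*((-6*((x + 1) + 4)) - 4) = -50] 5 out front; divide by 5. So div: (-6*((x + 1) + 4)) - 4 = -10.
Step 2. [(-6*((x + 1) + 4)) - 4 = -10] the outer -4 inverts by adding 4 ⇒ sub: -6*((x + 1) + 4) = -6.
Step 3. [-6*((x + 1) + 4) = -6] divide by the outer -6. So div: (x + 1) + 4 = 1.
Step 4. [(x + 1) + 4 = 1] 4 comes off first (subtract 4) ⇒ sub: x + 1 = -3.
Step 5. [x + 1 = -3] peel the +1: subtract 1 from each side, so sub: x = -4.

Answer: x ∈ {-4}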